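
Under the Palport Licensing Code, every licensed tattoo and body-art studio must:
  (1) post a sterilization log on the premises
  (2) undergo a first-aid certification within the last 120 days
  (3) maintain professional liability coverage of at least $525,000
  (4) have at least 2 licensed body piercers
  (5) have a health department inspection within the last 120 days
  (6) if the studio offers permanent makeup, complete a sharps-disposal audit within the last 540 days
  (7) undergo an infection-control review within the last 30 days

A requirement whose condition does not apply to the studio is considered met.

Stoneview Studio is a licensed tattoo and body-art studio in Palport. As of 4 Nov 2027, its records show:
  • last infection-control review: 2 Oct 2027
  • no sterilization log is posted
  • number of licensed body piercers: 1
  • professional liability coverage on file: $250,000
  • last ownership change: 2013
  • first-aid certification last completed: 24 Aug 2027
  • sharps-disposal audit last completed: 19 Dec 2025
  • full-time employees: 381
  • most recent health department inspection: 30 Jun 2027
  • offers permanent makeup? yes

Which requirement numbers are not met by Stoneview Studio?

1. sterilization log absent → not met
2. first-aid certification 72 days ago vs limit 120 → met
3. professional liability coverage $250,000 < $525,000 → not met
4. licensed body piercers 1 < 2 → not met
5. health department inspection 127 days ago vs limit 120 → not met
6. condition 'offers permanent makeup' holds; sharps-disposal audit 685 days ago vs limit 540 → not met
7. infection-control review 33 days ago vs limit 30 → not met
Not met: 1, 3, 4, 5, 6, 7

1, 3, 4, 5, 6, 7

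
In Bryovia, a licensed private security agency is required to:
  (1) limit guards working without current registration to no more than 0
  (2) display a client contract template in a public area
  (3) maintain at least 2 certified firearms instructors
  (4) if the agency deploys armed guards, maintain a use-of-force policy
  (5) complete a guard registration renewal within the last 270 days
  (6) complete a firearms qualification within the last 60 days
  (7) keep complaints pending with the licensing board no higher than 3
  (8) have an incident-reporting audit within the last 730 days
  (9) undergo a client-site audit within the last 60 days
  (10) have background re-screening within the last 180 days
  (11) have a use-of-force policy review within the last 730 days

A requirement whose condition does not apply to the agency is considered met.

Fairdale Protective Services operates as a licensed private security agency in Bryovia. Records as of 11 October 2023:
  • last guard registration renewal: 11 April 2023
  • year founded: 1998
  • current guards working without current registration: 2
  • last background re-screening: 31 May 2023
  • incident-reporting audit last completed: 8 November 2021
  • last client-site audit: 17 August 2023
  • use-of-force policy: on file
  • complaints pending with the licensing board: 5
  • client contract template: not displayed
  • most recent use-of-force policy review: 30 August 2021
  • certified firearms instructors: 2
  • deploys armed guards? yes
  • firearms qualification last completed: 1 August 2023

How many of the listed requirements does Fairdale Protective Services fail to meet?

1. guards working without current registration 2 > 0 → not met
2. client contract template absent → not met
3. certified firearms instructors 2 ≥ 2 → met
4. condition 'deploys armed guards' holds; use-of-force policy present → met
5. guard registration renewal 183 days ago vs limit 270 → met
6. firearms qualification 71 days ago vs limit 60 → not met
7. complaints pending with the licensing board 5 > 3 → not met
8. incident-reporting audit 702 days ago vs limit 730 → met
9. client-site audit 55 days ago vs limit 60 → met
10. background re-screening 133 days ago vs limit 180 → met
11. use-of-force policy review 772 days ago vs limit 730 → not met
Not met: 5 of 11

5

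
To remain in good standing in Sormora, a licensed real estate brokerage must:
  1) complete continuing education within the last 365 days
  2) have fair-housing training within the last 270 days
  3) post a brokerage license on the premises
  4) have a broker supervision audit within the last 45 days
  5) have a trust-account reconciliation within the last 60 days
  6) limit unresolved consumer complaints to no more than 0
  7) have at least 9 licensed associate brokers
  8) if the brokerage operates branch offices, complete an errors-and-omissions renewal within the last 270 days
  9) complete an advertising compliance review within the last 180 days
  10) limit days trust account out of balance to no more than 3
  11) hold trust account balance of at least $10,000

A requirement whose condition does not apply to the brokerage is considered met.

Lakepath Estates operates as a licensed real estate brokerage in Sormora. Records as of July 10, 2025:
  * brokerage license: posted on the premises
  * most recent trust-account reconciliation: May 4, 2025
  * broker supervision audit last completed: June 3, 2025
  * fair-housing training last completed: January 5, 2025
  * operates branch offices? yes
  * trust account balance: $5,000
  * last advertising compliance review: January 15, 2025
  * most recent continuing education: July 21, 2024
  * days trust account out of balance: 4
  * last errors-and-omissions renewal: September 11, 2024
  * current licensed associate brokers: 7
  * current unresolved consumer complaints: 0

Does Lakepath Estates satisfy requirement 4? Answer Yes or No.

4. broker supervision audit 37 days ago vs limit 45 → met

Yes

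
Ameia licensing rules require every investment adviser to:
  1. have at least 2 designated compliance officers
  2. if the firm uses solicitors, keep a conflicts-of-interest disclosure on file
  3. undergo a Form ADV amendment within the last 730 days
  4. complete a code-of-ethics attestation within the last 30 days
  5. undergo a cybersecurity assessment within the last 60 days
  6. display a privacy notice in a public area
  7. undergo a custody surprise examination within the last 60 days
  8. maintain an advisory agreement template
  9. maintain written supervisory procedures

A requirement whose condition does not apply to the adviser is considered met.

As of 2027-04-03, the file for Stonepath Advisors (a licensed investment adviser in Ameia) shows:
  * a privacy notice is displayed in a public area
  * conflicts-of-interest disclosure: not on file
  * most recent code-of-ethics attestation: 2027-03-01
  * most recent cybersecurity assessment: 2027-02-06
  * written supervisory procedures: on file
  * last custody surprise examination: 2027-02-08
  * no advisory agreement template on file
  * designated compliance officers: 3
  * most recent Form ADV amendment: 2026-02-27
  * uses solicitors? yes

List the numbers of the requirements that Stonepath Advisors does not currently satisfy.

2, 4, 8

1. designated compliance officers 3 ≥ 2 → met
2. condition 'uses solicitors' holds; conflicts-of-interest disclosure absent → not met
3. Form ADV amendment 400 days ago vs limit 730 → met
4. code-of-ethics attestation 33 days ago vs limit 30 → not met
5. cybersecurity assessment 56 days ago vs limit 60 → met
6. privacy notice present → met
7. custody surprise examination 54 days ago vs limit 60 → met
8. advisory agreement template absent → not met
9. written supervisory procedures present → met
Not met: 2, 4, 8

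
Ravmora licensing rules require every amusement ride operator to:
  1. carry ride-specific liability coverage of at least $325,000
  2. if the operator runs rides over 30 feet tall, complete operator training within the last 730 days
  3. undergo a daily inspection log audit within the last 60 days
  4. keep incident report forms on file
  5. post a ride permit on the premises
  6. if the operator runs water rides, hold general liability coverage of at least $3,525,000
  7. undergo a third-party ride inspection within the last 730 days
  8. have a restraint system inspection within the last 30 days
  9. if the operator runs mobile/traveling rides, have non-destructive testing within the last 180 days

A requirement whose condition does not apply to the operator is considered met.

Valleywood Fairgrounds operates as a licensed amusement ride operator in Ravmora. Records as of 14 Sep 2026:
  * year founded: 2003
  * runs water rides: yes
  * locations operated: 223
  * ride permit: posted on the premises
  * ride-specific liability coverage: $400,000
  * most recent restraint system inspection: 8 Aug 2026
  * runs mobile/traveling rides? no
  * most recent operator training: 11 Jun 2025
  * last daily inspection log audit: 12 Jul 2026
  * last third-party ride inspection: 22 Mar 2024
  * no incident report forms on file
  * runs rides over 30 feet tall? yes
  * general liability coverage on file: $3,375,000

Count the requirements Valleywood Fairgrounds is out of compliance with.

5

1. ride-specific liability coverage $400,000 ≥ $325,000 → met
2. condition 'runs rides over 30 feet tall' holds; operator training 460 days ago vs limit 730 → met
3. daily inspection log audit 64 days ago vs limit 60 → not met
4. incident report forms absent → not met
5. ride permit present → met
6. condition 'runs water rides' holds; general liability coverage $3,375,000 < $3,525,000 → not met
7. third-party ride inspection 906 days ago vs limit 730 → not met
8. restraint system inspection 37 days ago vs limit 30 → not met
9. condition 'runs mobile/traveling rides' does not hold → requirement n/a → met
Not met: 5 of 9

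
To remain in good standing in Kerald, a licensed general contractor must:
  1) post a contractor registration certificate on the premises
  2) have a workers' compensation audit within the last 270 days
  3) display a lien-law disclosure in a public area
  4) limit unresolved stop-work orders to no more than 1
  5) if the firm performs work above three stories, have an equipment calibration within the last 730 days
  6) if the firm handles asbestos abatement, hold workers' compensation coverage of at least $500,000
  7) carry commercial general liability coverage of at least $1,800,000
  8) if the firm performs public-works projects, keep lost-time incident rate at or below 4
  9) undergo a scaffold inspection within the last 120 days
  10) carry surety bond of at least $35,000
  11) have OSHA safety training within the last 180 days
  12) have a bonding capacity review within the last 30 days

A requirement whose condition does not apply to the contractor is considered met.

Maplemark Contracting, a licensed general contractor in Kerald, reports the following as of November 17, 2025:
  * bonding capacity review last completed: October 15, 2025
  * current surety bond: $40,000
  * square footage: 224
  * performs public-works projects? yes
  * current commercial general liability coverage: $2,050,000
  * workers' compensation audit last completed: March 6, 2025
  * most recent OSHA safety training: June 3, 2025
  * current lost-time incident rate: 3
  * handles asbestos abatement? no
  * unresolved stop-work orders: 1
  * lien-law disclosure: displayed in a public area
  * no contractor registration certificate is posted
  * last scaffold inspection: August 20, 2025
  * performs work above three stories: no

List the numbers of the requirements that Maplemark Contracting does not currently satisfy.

1. contractor registration certificate absent → not met
2. workers' compensation audit 256 days ago vs limit 270 → met
3. lien-law disclosure present → met
4. unresolved stop-work orders 1 ≤ 1 → met
5. condition 'performs work above three stories' does not hold → requirement n/a → met
6. condition 'handles asbestos abatement' does not hold → requirement n/a → met
7. commercial general liability coverage $2,050,000 ≥ $1,800,000 → met
8. condition 'performs public-works projects' holds; lost-time incident rate 3 ≤ 4 → met
9. scaffold inspection 89 days ago vs limit 120 → met
10. surety bond $40,000 ≥ $35,000 → met
11. OSHA safety training 167 days ago vs limit 180 → met
12. bonding capacity review 33 days ago vs limit 30 → not met
Not met: 1, 12

1, 12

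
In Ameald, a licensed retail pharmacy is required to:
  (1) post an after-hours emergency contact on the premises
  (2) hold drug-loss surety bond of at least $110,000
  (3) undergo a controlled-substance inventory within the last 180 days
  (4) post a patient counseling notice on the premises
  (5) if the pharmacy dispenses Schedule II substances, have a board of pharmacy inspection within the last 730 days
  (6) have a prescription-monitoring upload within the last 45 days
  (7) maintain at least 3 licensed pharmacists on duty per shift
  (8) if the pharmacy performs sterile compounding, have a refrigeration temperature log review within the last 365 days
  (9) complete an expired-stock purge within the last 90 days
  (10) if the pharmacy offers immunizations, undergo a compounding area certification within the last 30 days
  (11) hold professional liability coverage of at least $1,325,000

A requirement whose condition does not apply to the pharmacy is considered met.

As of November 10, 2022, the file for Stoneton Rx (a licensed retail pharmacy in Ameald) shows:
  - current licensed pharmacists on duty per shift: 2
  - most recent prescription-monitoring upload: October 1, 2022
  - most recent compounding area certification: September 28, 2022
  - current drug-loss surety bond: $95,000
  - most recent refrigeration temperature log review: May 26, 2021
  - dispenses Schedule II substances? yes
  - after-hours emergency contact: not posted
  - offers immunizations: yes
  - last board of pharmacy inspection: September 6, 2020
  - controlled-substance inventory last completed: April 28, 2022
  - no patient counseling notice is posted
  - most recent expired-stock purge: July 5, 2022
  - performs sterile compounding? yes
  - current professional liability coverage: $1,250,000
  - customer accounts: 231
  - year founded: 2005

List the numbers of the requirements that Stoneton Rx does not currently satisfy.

1, 2, 3, 4, 5, 7, 8, 9, 10, 11

1. after-hours emergency contact absent → not met
2. drug-loss surety bond $95,000 < $110,000 → not met
3. controlled-substance inventory 196 days ago vs limit 180 → not met
4. patient counseling notice absent → not met
5. condition 'dispenses Schedule II substances' holds; board of pharmacy inspection 795 days ago vs limit 730 → not met
6. prescription-monitoring upload 40 days ago vs limit 45 → met
7. licensed pharmacists on duty per shift 2 < 3 → not met
8. condition 'performs sterile compounding' holds; refrigeration temperature log review 533 days ago vs limit 365 → not met
9. expired-stock purge 128 days ago vs limit 90 → not met
10. condition 'offers immunizations' holds; compounding area certification 43 days ago vs limit 30 → not met
11. professional liability coverage $1,250,000 < $1,325,000 → not met
Not met: 1, 2, 3, 4, 5, 7, 8, 9, 10, 11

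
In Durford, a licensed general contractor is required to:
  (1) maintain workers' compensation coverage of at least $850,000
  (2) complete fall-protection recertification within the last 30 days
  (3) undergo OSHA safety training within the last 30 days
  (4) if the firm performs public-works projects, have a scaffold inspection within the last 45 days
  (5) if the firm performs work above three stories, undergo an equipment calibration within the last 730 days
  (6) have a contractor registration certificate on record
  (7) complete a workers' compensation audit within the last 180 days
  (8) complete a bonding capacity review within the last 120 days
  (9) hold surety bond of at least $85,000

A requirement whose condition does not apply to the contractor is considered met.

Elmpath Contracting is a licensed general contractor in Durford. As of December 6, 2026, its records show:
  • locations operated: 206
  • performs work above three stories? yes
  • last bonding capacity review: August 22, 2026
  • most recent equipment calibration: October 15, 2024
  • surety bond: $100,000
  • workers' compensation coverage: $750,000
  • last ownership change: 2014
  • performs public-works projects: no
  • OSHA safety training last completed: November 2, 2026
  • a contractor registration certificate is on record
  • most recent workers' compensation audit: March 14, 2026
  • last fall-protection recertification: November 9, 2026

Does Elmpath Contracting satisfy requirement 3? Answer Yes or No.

No

3. OSHA safety training 34 days ago vs limit 30 → not met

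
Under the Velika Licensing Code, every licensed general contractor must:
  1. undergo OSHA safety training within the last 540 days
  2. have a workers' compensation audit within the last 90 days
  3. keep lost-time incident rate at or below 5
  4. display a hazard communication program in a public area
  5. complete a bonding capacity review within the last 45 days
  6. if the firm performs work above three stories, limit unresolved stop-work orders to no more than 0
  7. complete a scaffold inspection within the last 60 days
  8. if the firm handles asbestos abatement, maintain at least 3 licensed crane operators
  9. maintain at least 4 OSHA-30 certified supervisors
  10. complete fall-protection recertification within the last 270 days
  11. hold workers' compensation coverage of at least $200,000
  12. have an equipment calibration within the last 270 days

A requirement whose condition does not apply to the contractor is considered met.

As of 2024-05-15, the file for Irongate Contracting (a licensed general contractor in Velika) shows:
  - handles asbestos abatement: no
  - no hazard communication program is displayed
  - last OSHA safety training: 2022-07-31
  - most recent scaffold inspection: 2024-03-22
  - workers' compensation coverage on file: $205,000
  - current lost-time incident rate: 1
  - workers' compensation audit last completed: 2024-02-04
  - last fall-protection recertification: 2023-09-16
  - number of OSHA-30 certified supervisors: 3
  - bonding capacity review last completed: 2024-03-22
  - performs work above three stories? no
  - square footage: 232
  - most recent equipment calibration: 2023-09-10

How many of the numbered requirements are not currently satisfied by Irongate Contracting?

5

1. OSHA safety training 654 days ago vs limit 540 → not met
2. workers' compensation audit 101 days ago vs limit 90 → not met
3. lost-time incident rate 1 ≤ 5 → met
4. hazard communication program absent → not met
5. bonding capacity review 54 days ago vs limit 45 → not met
6. condition 'performs work above three stories' does not hold → requirement n/a → met
7. scaffold inspection 54 days ago vs limit 60 → met
8. condition 'handles asbestos abatement' does not hold → requirement n/a → met
9. OSHA-30 certified supervisors 3 < 4 → not met
10. fall-protection recertification 242 days ago vs limit 270 → met
11. workers' compensation coverage $205,000 ≥ $200,000 → met
12. equipment calibration 248 days ago vs limit 270 → met
Not met: 5 of 12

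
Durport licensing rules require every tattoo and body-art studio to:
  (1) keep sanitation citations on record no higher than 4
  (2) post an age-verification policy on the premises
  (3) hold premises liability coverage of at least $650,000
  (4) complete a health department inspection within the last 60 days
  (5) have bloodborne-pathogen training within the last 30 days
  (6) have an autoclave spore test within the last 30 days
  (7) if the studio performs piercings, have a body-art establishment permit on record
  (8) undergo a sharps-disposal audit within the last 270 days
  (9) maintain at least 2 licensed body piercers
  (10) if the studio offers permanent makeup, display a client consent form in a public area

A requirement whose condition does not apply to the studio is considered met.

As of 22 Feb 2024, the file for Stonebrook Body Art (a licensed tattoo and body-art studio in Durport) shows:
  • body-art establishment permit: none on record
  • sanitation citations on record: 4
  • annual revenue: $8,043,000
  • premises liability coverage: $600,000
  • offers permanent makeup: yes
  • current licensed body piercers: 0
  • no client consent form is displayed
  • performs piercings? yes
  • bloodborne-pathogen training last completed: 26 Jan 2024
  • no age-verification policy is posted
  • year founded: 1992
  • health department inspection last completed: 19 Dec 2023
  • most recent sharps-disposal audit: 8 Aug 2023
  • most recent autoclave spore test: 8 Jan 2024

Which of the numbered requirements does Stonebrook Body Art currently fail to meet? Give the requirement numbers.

1. sanitation citations on record 4 ≤ 4 → met
2. age-verification policy absent → not met
3. premises liability coverage $600,000 < $650,000 → not met
4. health department inspection 65 days ago vs limit 60 → not met
5. bloodborne-pathogen training 27 days ago vs limit 30 → met
6. autoclave spore test 45 days ago vs limit 30 → not met
7. condition 'performs piercings' holds; body-art establishment permit absent → not met
8. sharps-disposal audit 198 days ago vs limit 270 → met
9. licensed body piercers 0 < 2 → not met
10. condition 'offers permanent makeup' holds; client consent form absent → not met
Not met: 2, 3, 4, 6, 7, 9, 10

2, 3, 4, 6, 7, 9, 10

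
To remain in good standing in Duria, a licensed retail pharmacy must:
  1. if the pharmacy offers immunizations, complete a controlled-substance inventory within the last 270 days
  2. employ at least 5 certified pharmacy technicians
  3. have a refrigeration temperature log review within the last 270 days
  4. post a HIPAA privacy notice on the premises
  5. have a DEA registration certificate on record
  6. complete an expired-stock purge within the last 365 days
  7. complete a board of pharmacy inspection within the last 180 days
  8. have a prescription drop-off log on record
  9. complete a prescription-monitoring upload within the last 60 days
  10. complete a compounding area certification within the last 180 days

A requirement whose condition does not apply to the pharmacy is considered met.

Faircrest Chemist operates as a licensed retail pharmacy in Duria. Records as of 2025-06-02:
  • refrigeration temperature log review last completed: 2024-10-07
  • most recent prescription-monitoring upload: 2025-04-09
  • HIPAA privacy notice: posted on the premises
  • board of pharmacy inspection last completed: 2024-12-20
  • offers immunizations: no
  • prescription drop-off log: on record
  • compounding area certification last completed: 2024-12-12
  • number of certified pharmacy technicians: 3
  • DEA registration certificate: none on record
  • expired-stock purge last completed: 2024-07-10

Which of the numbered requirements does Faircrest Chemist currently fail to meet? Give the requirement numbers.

2, 5

1. condition 'offers immunizations' does not hold → requirement n/a → met
2. certified pharmacy technicians 3 < 5 → not met
3. refrigeration temperature log review 238 days ago vs limit 270 → met
4. HIPAA privacy notice present → met
5. DEA registration certificate absent → not met
6. expired-stock purge 327 days ago vs limit 365 → met
7. board of pharmacy inspection 164 days ago vs limit 180 → met
8. prescription drop-off log present → met
9. prescription-monitoring upload 54 days ago vs limit 60 → met
10. compounding area certification 172 days ago vs limit 180 → met
Not met: 2, 5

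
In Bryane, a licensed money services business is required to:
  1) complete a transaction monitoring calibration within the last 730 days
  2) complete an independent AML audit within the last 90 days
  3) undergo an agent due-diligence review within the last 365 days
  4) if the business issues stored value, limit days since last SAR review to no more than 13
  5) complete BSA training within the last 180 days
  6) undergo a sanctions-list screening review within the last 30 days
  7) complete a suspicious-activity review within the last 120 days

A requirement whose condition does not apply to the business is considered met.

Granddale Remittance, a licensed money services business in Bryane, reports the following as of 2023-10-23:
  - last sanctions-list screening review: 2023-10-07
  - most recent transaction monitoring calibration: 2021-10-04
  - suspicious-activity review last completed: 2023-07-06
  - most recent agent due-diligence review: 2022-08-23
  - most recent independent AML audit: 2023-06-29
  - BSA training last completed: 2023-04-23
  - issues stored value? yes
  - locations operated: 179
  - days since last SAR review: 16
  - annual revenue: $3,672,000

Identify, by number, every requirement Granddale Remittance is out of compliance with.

1. transaction monitoring calibration 749 days ago vs limit 730 → not met
2. independent AML audit 116 days ago vs limit 90 → not met
3. agent due-diligence review 426 days ago vs limit 365 → not met
4. condition 'issues stored value' holds; days since last SAR review 16 > 13 → not met
5. BSA training 183 days ago vs limit 180 → not met
6. sanctions-list screening review 16 days ago vs limit 30 → met
7. suspicious-activity review 109 days ago vs limit 120 → met
Not met: 1, 2, 3, 4, 5

1, 2, 3, 4, 5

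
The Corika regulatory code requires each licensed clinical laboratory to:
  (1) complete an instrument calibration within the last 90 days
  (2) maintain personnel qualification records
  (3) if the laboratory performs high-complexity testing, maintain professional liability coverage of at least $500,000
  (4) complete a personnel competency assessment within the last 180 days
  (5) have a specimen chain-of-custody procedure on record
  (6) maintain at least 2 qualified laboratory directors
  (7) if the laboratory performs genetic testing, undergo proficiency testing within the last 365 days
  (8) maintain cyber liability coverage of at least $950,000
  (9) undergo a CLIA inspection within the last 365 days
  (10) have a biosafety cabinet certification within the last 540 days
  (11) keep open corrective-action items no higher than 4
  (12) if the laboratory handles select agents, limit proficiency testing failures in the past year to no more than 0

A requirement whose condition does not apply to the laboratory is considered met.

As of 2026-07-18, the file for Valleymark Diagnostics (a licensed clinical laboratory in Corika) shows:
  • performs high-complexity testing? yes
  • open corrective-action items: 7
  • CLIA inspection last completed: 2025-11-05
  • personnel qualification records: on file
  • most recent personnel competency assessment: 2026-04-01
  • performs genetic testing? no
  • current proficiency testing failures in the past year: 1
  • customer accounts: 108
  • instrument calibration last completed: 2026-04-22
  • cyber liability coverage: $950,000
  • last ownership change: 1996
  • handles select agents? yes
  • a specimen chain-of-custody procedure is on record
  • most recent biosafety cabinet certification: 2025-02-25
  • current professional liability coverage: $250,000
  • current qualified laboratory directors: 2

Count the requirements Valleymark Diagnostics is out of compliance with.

1. instrument calibration 87 days ago vs limit 90 → met
2. personnel qualification records present → met
3. condition 'performs high-complexity testing' holds; professional liability coverage $250,000 < $500,000 → not met
4. personnel competency assessment 108 days ago vs limit 180 → met
5. specimen chain-of-custody procedure present → met
6. qualified laboratory directors 2 ≥ 2 → met
7. condition 'performs genetic testing' does not hold → requirement n/a → met
8. cyber liability coverage $950,000 ≥ $950,000 → met
9. CLIA inspection 255 days ago vs limit 365 → met
10. biosafety cabinet certification 508 days ago vs limit 540 → met
11. open corrective-action items 7 > 4 → not met
12. condition 'handles select agents' holds; proficiency testing failures in the past year 1 > 0 → not met
Not met: 3 of 12

3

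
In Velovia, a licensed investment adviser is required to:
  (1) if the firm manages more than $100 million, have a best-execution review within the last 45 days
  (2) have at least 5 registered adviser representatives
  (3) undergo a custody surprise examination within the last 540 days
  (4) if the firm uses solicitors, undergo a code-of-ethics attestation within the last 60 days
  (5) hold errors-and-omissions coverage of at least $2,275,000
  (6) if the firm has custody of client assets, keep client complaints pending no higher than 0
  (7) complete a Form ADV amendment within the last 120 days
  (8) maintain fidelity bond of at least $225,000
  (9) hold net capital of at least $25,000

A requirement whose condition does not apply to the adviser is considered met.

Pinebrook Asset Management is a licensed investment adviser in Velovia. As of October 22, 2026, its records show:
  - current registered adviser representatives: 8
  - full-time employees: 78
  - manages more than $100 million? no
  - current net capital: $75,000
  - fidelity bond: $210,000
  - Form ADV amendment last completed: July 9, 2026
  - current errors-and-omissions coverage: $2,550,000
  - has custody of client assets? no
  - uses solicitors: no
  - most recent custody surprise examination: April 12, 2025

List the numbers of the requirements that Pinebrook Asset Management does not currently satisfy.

1. condition 'manages more than $100 million' does not hold → requirement n/a → met
2. registered adviser representatives 8 ≥ 5 → met
3. custody surprise examination 558 days ago vs limit 540 → not met
4. condition 'uses solicitors' does not hold → requirement n/a → met
5. errors-and-omissions coverage $2,550,000 ≥ $2,275,000 → met
6. condition 'has custody of client assets' does not hold → requirement n/a → met
7. Form ADV amendment 105 days ago vs limit 120 → met
8. fidelity bond $210,000 < $225,000 → not met
9. net capital $75,000 ≥ $25,000 → met
Not met: 3, 8

3, 8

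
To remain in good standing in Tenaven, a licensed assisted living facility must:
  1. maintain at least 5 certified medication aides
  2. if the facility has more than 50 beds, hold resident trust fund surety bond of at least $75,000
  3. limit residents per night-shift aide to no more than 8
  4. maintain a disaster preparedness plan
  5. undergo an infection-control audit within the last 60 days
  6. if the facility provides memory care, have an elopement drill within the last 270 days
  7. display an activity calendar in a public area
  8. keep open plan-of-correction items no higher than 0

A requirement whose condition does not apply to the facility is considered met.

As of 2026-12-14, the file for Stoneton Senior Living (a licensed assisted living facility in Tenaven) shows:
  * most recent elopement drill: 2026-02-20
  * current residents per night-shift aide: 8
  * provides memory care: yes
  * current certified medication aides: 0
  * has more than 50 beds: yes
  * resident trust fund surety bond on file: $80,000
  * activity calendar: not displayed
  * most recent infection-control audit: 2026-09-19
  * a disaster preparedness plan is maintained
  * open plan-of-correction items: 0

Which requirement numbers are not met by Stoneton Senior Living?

1, 5, 6, 7

1. certified medication aides 0 < 5 → not met
2. condition 'has more than 50 beds' holds; resident trust fund surety bond $80,000 ≥ $75,000 → met
3. residents per night-shift aide 8 ≤ 8 → met
4. disaster preparedness plan present → met
5. infection-control audit 86 days ago vs limit 60 → not met
6. condition 'provides memory care' holds; elopement drill 297 days ago vs limit 270 → not met
7. activity calendar absent → not met
8. open plan-of-correction items 0 ≤ 0 → met
Not met: 1, 5, 6, 7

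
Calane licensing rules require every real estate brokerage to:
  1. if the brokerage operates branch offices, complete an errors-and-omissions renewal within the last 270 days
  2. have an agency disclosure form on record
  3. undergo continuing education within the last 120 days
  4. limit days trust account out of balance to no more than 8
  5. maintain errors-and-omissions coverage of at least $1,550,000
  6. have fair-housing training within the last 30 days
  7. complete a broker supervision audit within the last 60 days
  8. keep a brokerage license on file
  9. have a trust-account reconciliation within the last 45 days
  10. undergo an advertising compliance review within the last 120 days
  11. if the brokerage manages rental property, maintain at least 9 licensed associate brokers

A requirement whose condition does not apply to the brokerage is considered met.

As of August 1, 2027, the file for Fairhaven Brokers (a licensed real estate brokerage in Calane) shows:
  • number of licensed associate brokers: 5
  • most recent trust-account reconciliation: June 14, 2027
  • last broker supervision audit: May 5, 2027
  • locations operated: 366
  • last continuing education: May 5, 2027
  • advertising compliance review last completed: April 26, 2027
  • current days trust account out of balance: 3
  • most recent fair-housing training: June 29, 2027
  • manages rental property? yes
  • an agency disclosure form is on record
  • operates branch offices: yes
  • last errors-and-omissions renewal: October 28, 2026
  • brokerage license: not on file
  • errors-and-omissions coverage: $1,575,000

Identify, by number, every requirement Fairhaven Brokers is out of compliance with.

1. condition 'operates branch offices' holds; errors-and-omissions renewal 277 days ago vs limit 270 → not met
2. agency disclosure form present → met
3. continuing education 88 days ago vs limit 120 → met
4. days trust account out of balance 3 ≤ 8 → met
5. errors-and-omissions coverage $1,575,000 ≥ $1,550,000 → met
6. fair-housing training 33 days ago vs limit 30 → not met
7. broker supervision audit 88 days ago vs limit 60 → not met
8. brokerage license absent → not met
9. trust-account reconciliation 48 days ago vs limit 45 → not met
10. advertising compliance review 97 days ago vs limit 120 → met
11. condition 'manages rental property' holds; licensed associate brokers 5 < 9 → not met
Not met: 1, 6, 7, 8, 9, 11

1, 6, 7, 8, 9, 11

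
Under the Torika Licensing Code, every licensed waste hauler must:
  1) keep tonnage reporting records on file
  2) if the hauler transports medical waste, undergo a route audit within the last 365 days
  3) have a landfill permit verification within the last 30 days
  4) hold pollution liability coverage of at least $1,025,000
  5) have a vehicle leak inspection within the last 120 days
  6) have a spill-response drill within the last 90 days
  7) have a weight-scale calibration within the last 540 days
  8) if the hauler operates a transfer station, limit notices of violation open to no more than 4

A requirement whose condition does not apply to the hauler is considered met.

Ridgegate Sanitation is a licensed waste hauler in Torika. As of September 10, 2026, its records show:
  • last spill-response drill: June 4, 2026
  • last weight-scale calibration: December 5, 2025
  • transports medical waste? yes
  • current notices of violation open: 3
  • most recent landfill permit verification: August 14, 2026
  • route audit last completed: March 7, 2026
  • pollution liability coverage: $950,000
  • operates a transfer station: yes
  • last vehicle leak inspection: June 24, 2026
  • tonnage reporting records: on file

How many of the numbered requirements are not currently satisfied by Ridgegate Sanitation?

1. tonnage reporting records present → met
2. condition 'transports medical waste' holds; route audit 187 days ago vs limit 365 → met
3. landfill permit verification 27 days ago vs limit 30 → met
4. pollution liability coverage $950,000 < $1,025,000 → not met
5. vehicle leak inspection 78 days ago vs limit 120 → met
6. spill-response drill 98 days ago vs limit 90 → not met
7. weight-scale calibration 279 days ago vs limit 540 → met
8. condition 'operates a transfer station' holds; notices of violation open 3 ≤ 4 → met
Not met: 2 of 8

2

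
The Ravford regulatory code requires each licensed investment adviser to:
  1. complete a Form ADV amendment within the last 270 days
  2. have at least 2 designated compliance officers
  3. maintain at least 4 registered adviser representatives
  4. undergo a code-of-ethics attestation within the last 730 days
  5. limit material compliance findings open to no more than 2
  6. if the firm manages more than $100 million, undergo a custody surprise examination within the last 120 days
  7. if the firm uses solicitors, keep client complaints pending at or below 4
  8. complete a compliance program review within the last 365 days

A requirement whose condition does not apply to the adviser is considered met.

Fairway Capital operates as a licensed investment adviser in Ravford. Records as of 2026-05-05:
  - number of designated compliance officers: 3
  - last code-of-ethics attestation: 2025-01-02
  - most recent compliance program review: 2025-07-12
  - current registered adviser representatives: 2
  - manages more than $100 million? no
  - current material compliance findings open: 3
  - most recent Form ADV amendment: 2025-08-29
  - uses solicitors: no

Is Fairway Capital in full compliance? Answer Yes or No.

1. Form ADV amendment 249 days ago vs limit 270 → met
2. designated compliance officers 3 ≥ 2 → met
3. registered adviser representatives 2 < 4 → not met
4. code-of-ethics attestation 488 days ago vs limit 730 → met
5. material compliance findings open 3 > 2 → not met
6. condition 'manages more than $100 million' does not hold → requirement n/a → met
7. condition 'uses solicitors' does not hold → requirement n/a → met
8. compliance program review 297 days ago vs limit 365 → met
Not met: 3, 5

No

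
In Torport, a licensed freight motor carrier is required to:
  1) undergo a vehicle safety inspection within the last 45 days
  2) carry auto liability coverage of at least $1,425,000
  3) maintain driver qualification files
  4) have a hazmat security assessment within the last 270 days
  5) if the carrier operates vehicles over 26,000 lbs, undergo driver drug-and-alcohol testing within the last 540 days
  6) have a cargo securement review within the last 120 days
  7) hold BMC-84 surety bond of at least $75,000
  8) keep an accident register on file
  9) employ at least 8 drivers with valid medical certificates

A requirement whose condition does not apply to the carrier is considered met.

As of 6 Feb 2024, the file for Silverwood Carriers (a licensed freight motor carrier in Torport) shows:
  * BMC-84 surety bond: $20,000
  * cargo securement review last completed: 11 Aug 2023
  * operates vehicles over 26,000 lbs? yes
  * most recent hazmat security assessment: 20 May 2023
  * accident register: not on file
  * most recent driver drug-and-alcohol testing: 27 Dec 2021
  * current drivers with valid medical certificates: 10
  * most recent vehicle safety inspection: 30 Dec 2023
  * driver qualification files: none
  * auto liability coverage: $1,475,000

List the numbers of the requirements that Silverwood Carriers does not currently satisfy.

3, 5, 6, 7, 8

1. vehicle safety inspection 38 days ago vs limit 45 → met
2. auto liability coverage $1,475,000 ≥ $1,425,000 → met
3. driver qualification files absent → not met
4. hazmat security assessment 262 days ago vs limit 270 → met
5. condition 'operates vehicles over 26,000 lbs' holds; driver drug-and-alcohol testing 771 days ago vs limit 540 → not met
6. cargo securement review 179 days ago vs limit 120 → not met
7. BMC-84 surety bond $20,000 < $75,000 → not met
8. accident register absent → not met
9. drivers with valid medical certificates 10 ≥ 8 → met
Not met: 3, 5, 6, 7, 8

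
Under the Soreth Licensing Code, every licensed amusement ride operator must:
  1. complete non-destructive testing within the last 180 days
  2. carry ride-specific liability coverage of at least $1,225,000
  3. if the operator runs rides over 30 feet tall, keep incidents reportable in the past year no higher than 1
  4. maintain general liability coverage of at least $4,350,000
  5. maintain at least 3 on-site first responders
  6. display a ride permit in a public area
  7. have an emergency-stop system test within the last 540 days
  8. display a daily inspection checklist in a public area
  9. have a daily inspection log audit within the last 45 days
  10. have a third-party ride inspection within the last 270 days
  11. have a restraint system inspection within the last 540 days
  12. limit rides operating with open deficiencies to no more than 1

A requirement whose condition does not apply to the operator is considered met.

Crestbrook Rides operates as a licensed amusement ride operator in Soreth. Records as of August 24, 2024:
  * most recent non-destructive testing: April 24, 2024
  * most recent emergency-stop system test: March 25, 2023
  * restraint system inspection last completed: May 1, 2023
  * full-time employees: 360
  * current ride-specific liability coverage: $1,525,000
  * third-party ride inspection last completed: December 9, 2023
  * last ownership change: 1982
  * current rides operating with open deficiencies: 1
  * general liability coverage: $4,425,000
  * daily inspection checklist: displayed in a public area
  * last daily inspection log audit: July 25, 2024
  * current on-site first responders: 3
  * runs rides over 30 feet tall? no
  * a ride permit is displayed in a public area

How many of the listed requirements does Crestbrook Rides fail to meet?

0

1. non-destructive testing 122 days ago vs limit 180 → met
2. ride-specific liability coverage $1,525,000 ≥ $1,225,000 → met
3. condition 'runs rides over 30 feet tall' does not hold → requirement n/a → met
4. general liability coverage $4,425,000 ≥ $4,350,000 → met
5. on-site first responders 3 ≥ 3 → met
6. ride permit present → met
7. emergency-stop system test 518 days ago vs limit 540 → met
8. daily inspection checklist present → met
9. daily inspection log audit 30 days ago vs limit 45 → met
10. third-party ride inspection 259 days ago vs limit 270 → met
11. restraint system inspection 481 days ago vs limit 540 → met
12. rides operating with open deficiencies 1 ≤ 1 → met
Not met: 0 of 12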